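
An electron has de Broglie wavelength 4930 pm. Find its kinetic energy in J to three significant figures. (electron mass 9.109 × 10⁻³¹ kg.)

p = h/λ = 6.626 × 10⁻³⁴ / 4.930 × 10⁻⁹ = 1.344 × 10⁻²⁵ kg·m/s.
KE = p²/(2m) = (1.344 × 10⁻²⁵)² / (2 × 9.109 × 10⁻³¹) = 9.915 × 10⁻²¹ J = 9.92 × 10⁻²¹ J.

KE = 9.92 × 10⁻²¹ J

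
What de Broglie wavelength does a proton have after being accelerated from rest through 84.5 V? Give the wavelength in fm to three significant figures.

λ = 3110 fm

KE = eV = 1.602 × 10⁻¹⁹ × 84.50 = 1.354 × 10⁻¹⁷ J.
p = √(2mKE) = √(2 × 1.673 × 10⁻²⁷ × 1.354 × 10⁻¹⁷) = 2.128 × 10⁻²² kg·m/s.
λ = h/p = 6.626 × 10⁻³⁴ / 2.128 × 10⁻²² = 3.11 × 10⁻¹² m = 3110 fm.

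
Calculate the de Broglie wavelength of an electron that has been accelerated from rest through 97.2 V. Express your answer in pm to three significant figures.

KE = eV = 1.602 × 10⁻¹⁹ × 97.20 = 1.557 × 10⁻¹⁷ J.
p = √(2mKE) = √(2 × 9.109 × 10⁻³¹ × 1.557 × 10⁻¹⁷) = 5.326 × 10⁻²⁴ kg·m/s.
λ = h/p = 6.626 × 10⁻³⁴ / 5.326 × 10⁻²⁴ = 1.24 × 10⁻¹⁰ m = 124 pm.

λ = 124 pm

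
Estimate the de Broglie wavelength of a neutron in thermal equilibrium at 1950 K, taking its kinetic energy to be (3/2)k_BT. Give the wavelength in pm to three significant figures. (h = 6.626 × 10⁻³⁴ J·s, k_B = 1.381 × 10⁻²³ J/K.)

λ = 57.0 pm

KE = (3/2)k_BT = 1.5 × 1.381 × 10⁻²³ × 1950 = 4.039 × 10⁻²⁰ J.
p = √(2mKE) = √(2 × 1.675 × 10⁻²⁷ × 4.039 × 10⁻²⁰) = 1.163 × 10⁻²³ kg·m/s.
λ = h/p = 5.70 × 10⁻¹¹ m = 57.0 pm.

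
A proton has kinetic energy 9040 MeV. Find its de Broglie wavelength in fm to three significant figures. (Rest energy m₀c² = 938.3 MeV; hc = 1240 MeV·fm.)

Total energy E = KE + m₀c² = 9040 + 938.3 = 9978.3 MeV.
(pc)² = E² − (m₀c²)² = (9978.3)² − (938.3)² = 9.869 × 10⁷ MeV², so pc = 9934 MeV.
λ = hc/(pc) = 1240 MeV·fm / 9934 MeV = 0.125 fm.

λ = 0.125 fm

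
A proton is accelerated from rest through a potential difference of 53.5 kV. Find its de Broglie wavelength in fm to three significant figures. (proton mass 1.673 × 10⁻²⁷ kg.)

KE = eV = 1.602 × 10⁻¹⁹ × 5.350 × 10⁴ = 8.571 × 10⁻¹⁵ J.
p = √(2mKE) = √(2 × 1.673 × 10⁻²⁷ × 8.571 × 10⁻¹⁵) = 5.355 × 10⁻²¹ kg·m/s.
λ = h/p = 6.626 × 10⁻³⁴ / 5.355 × 10⁻²¹ = 1.24 × 10⁻¹³ m = 124 fm.

λ = 124 fm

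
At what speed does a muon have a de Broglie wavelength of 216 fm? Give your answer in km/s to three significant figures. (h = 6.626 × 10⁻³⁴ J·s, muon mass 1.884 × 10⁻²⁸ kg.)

v = 1.63 × 10⁴ km/s

p = h/λ = 6.626 × 10⁻³⁴ / 2.160 × 10⁻¹³ = 3.068 × 10⁻²¹ kg·m/s.
v = p/m = 3.068 × 10⁻²¹ / 1.884 × 10⁻²⁸ = 1.63 × 10⁷ m/s = 1.63 × 10⁴ km/s.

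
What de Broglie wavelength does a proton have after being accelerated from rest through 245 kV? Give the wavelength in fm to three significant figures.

λ = 57.8 fm

KE = eV = 1.602 × 10⁻¹⁹ × 2.450 × 10⁵ = 3.925 × 10⁻¹⁴ J.
p = √(2mKE) = √(2 × 1.673 × 10⁻²⁷ × 3.925 × 10⁻¹⁴) = 1.146 × 10⁻²⁰ kg·m/s.
λ = h/p = 6.626 × 10⁻³⁴ / 1.146 × 10⁻²⁰ = 5.78 × 10⁻¹⁴ m = 57.8 fm.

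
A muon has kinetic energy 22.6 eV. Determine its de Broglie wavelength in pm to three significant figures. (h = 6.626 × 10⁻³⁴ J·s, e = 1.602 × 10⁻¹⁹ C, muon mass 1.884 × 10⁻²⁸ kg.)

KE = 22.6 eV = 3.621 × 10⁻¹⁸ J.
p = √(2mKE) = √(2 × 1.884 × 10⁻²⁸ × 3.621 × 10⁻¹⁸) = 3.694 × 10⁻²³ kg·m/s.
λ = h/p = 6.626 × 10⁻³⁴ / 3.694 × 10⁻²³ = 1.79 × 10⁻¹¹ m = 17.9 pm.

λ = 17.9 pm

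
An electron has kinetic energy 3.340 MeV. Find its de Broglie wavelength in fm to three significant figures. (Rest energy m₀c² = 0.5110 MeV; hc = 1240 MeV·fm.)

Total energy E = KE + m₀c² = 3.340 + 0.5110 = 3.8510 MeV.
(pc)² = E² − (m₀c²)² = (3.8510)² − (0.5110)² = 14.57 MeV², so pc = 3.817 MeV.
λ = hc/(pc) = 1240 MeV·fm / 3.817 MeV = 325 fm.

λ = 325 fm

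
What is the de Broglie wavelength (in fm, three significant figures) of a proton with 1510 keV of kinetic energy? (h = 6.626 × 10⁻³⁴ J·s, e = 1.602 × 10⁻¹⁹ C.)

λ = 23.3 fm

KE = 1510 keV = 2.419 × 10⁻¹³ J.
p = √(2mKE) = √(2 × 1.673 × 10⁻²⁷ × 2.419 × 10⁻¹³) = 2.845 × 10⁻²⁰ kg·m/s.
λ = h/p = 6.626 × 10⁻³⁴ / 2.845 × 10⁻²⁰ = 2.33 × 10⁻¹⁴ m = 23.3 fm.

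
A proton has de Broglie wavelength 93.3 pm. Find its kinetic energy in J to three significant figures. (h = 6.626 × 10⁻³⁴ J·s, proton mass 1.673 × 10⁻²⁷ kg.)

p = h/λ = 6.626 × 10⁻³⁴ / 9.330 × 10⁻¹¹ = 7.102 × 10⁻²⁴ kg·m/s.
KE = p²/(2m) = (7.102 × 10⁻²⁴)² / (2 × 1.673 × 10⁻²⁷) = 1.507 × 10⁻²⁰ J = 1.51 × 10⁻²⁰ J.

KE = 1.51 × 10⁻²⁰ J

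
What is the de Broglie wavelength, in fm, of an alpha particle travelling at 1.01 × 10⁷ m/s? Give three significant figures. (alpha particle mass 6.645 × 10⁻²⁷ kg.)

p = mv = 6.645 × 10⁻²⁷ × 1.01 × 10⁷ = 6.711 × 10⁻²⁰ kg·m/s.
λ = h/p = 6.626 × 10⁻³⁴ / 6.711 × 10⁻²⁰ = 9.87 × 10⁻¹⁵ m = 9.87 fm.

λ = 9.87 fm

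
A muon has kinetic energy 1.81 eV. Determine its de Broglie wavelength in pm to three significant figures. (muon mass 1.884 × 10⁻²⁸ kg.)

KE = 1.81 eV = 2.900 × 10⁻¹⁹ J.
p = √(2mKE) = √(2 × 1.884 × 10⁻²⁸ × 2.900 × 10⁻¹⁹) = 1.045 × 10⁻²³ kg·m/s.
λ = h/p = 6.626 × 10⁻³⁴ / 1.045 × 10⁻²³ = 6.34 × 10⁻¹¹ m = 63.4 pm.

λ = 63.4 pm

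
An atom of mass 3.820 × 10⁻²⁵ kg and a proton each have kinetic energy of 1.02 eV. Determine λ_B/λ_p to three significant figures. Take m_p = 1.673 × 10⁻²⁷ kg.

λ_B/λ_p = 0.0662

At fixed KE, p = √(2mKE) so λ = h/p ∝ 1/√m.
λ_B/λ_p = √(m_p/m_B) = √(1.673 × 10⁻²⁷/3.820 × 10⁻²⁵) = √(4.380 × 10⁻³) = 0.0662.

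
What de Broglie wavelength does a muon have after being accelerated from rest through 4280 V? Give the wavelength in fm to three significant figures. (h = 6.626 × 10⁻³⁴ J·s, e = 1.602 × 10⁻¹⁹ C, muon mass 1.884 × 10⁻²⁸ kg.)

λ = 1300 fm

KE = eV = 1.602 × 10⁻¹⁹ × 4280 = 6.857 × 10⁻¹⁶ J.
p = √(2mKE) = √(2 × 1.884 × 10⁻²⁸ × 6.857 × 10⁻¹⁶) = 5.083 × 10⁻²² kg·m/s.
λ = h/p = 6.626 × 10⁻³⁴ / 5.083 × 10⁻²² = 1.30 × 10⁻¹² m = 1300 fm.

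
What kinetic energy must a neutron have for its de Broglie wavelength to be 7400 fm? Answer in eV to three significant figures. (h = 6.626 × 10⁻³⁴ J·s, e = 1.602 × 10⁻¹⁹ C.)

p = h/λ = 6.626 × 10⁻³⁴ / 7.400 × 10⁻¹² = 8.954 × 10⁻²³ kg·m/s.
KE = p²/(2m) = (8.954 × 10⁻²³)² / (2 × 1.675 × 10⁻²⁷) = 2.393 × 10⁻¹⁸ J = 14.9 eV.

KE = 14.9 eV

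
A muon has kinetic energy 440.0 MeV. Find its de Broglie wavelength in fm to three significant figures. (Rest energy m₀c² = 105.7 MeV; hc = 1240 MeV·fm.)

Total energy E = KE + m₀c² = 440.0 + 105.7 = 545.7 MeV.
(pc)² = E² − (m₀c²)² = (545.7)² − (105.7)² = 2.866 × 10⁵ MeV², so pc = 535.4 MeV.
λ = hc/(pc) = 1240 MeV·fm / 535.4 MeV = 2.32 fm.

λ = 2.32 fm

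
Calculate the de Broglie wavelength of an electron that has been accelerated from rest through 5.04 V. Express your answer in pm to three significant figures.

λ = 546 pm

KE = eV = 1.602 × 10⁻¹⁹ × 5.040 = 8.074 × 10⁻¹⁹ J.
p = √(2mKE) = √(2 × 9.109 × 10⁻³¹ × 8.074 × 10⁻¹⁹) = 1.213 × 10⁻²⁴ kg·m/s.
λ = h/p = 6.626 × 10⁻³⁴ / 1.213 × 10⁻²⁴ = 5.46 × 10⁻¹⁰ m = 546 pm.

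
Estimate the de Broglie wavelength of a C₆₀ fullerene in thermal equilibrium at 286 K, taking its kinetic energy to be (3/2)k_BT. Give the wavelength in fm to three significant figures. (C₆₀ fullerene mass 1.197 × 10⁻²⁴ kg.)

λ = 5560 fm

KE = (3/2)k_BT = 1.5 × 1.381 × 10⁻²³ × 286 = 5.924 × 10⁻²¹ J.
p = √(2mKE) = √(2 × 1.197 × 10⁻²⁴ × 5.924 × 10⁻²¹) = 1.191 × 10⁻²² kg·m/s.
λ = h/p = 5.56 × 10⁻¹² m = 5560 fm.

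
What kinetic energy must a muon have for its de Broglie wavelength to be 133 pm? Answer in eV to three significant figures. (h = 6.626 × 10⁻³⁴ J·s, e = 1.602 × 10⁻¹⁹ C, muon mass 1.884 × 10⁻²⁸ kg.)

KE = 0.411 eV

p = h/λ = 6.626 × 10⁻³⁴ / 1.330 × 10⁻¹⁰ = 4.982 × 10⁻²⁴ kg·m/s.
KE = p²/(2m) = (4.982 × 10⁻²⁴)² / (2 × 1.884 × 10⁻²⁸) = 6.587 × 10⁻²⁰ J = 0.411 eV.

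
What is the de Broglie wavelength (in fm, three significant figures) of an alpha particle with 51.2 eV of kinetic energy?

λ = 2010 fm

KE = 51.2 eV = 8.202 × 10⁻¹⁸ J.
p = √(2mKE) = √(2 × 6.645 × 10⁻²⁷ × 8.202 × 10⁻¹⁸) = 3.302 × 10⁻²² kg·m/s.
λ = h/p = 6.626 × 10⁻³⁴ / 3.302 × 10⁻²² = 2.01 × 10⁻¹² m = 2010 fm.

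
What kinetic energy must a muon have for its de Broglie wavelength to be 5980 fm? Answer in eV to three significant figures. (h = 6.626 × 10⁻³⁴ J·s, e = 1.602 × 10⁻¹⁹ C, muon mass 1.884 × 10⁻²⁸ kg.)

p = h/λ = 6.626 × 10⁻³⁴ / 5.980 × 10⁻¹² = 1.108 × 10⁻²² kg·m/s.
KE = p²/(2m) = (1.108 × 10⁻²²)² / (2 × 1.884 × 10⁻²⁸) = 3.258 × 10⁻¹⁷ J = 203 eV.

KE = 203 eV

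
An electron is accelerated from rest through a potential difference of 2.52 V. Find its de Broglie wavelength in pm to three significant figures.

λ = 773 pm

KE = eV = 1.602 × 10⁻¹⁹ × 2.520 = 4.037 × 10⁻¹⁹ J.
p = √(2mKE) = √(2 × 9.109 × 10⁻³¹ × 4.037 × 10⁻¹⁹) = 8.576 × 10⁻²⁵ kg·m/s.
λ = h/p = 6.626 × 10⁻³⁴ / 8.576 × 10⁻²⁵ = 7.73 × 10⁻¹⁰ m = 773 pm.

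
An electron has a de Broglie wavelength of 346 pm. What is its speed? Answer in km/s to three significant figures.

p = h/λ = 6.626 × 10⁻³⁴ / 3.460 × 10⁻¹⁰ = 1.915 × 10⁻²⁴ kg·m/s.
v = p/m = 1.915 × 10⁻²⁴ / 9.109 × 10⁻³¹ = 2.10 × 10⁶ m/s = 2100 km/s.

v = 2100 km/s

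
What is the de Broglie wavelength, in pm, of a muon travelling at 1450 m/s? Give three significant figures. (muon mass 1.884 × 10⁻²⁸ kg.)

λ = 2430 pm

p = mv = 1.884 × 10⁻²⁸ × 1450 = 2.732 × 10⁻²⁵ kg·m/s.
λ = h/p = 6.626 × 10⁻³⁴ / 2.732 × 10⁻²⁵ = 2.43 × 10⁻⁹ m = 2430 pm.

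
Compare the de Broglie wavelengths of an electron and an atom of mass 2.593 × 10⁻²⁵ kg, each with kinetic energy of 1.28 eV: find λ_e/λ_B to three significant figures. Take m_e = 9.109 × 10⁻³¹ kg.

λ_e/λ_B = 534

At fixed KE, p = √(2mKE) so λ = h/p ∝ 1/√m.
λ_e/λ_B = √(m_B/m_e) = √(2.593 × 10⁻²⁵/9.109 × 10⁻³¹) = √(2.847 × 10⁵) = 534.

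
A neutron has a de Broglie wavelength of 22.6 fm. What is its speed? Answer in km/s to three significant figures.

p = h/λ = 6.626 × 10⁻³⁴ / 2.260 × 10⁻¹⁴ = 2.932 × 10⁻²⁰ kg·m/s.
v = p/m = 2.932 × 10⁻²⁰ / 1.675 × 10⁻²⁷ = 1.75 × 10⁷ m/s = 1.75 × 10⁴ km/s.

v = 1.75 × 10⁴ km/s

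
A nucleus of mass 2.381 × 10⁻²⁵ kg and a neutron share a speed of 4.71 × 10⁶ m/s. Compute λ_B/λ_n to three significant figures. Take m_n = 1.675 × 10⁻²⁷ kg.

λ_B/λ_n = 7.03 × 10⁻³

At fixed v, p = mv so λ = h/(mv) ∝ 1/m.
λ_B/λ_n = m_n/m_B = 1.675 × 10⁻²⁷/2.381 × 10⁻²⁵ = 7.03 × 10⁻³.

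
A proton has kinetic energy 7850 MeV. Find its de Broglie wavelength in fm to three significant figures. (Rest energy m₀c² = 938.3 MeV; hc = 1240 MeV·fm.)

λ = 0.142 fm

Total energy E = KE + m₀c² = 7850 + 938.3 = 8788.3 MeV.
(pc)² = E² − (m₀c²)² = (8788.3)² − (938.3)² = 7.635 × 10⁷ MeV², so pc = 8738 MeV.
λ = hc/(pc) = 1240 MeV·fm / 8738 MeV = 0.142 fm.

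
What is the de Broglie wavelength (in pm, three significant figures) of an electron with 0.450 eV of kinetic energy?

λ = 1830 pm

KE = 0.450 eV = 7.209 × 10⁻²⁰ J.
p = √(2mKE) = √(2 × 9.109 × 10⁻³¹ × 7.209 × 10⁻²⁰) = 3.624 × 10⁻²⁵ kg·m/s.
λ = h/p = 6.626 × 10⁻³⁴ / 3.624 × 10⁻²⁵ = 1.83 × 10⁻⁹ m = 1830 pm.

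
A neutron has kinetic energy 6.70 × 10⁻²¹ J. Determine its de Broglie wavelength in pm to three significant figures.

λ = 140 pm

p = √(2mKE) = √(2 × 1.675 × 10⁻²⁷ × 6.700 × 10⁻²¹) = 4.738 × 10⁻²⁴ kg·m/s.
λ = h/p = 6.626 × 10⁻³⁴ / 4.738 × 10⁻²⁴ = 1.40 × 10⁻¹⁰ m = 140 pm.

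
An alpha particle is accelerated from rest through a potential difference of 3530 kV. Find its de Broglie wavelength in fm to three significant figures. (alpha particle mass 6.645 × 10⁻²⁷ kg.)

KE = 2eV = 2 × 1.602 × 10⁻¹⁹ × 3.530 × 10⁶ = 1.131 × 10⁻¹² J.
p = √(2mKE) = √(2 × 6.645 × 10⁻²⁷ × 1.131 × 10⁻¹²) = 1.226 × 10⁻¹⁹ kg·m/s.
λ = h/p = 6.626 × 10⁻³⁴ / 1.226 × 10⁻¹⁹ = 5.40 × 10⁻¹⁵ m = 5.40 fm.

λ = 5.40 fm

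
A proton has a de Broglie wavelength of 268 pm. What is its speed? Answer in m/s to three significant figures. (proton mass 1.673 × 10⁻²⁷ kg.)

v = 1480 m/s

p = h/λ = 6.626 × 10⁻³⁴ / 2.680 × 10⁻¹⁰ = 2.472 × 10⁻²⁴ kg·m/s.
v = p/m = 2.472 × 10⁻²⁴ / 1.673 × 10⁻²⁷ = 1.48 × 10³ m/s = 1480 m/s.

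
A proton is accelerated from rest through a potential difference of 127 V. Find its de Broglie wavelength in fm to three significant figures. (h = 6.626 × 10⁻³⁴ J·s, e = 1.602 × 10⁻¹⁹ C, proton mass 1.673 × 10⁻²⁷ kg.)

KE = eV = 1.602 × 10⁻¹⁹ × 127.0 = 2.035 × 10⁻¹⁷ J.
p = √(2mKE) = √(2 × 1.673 × 10⁻²⁷ × 2.035 × 10⁻¹⁷) = 2.609 × 10⁻²² kg·m/s.
λ = h/p = 6.626 × 10⁻³⁴ / 2.609 × 10⁻²² = 2.54 × 10⁻¹² m = 2540 fm.

λ = 2540 fm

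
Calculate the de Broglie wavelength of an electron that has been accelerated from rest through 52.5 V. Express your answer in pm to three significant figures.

λ = 169 pm

KE = eV = 1.602 × 10⁻¹⁹ × 52.50 = 8.411 × 10⁻¹⁸ J.
p = √(2mKE) = √(2 × 9.109 × 10⁻³¹ × 8.411 × 10⁻¹⁸) = 3.914 × 10⁻²⁴ kg·m/s.
λ = h/p = 6.626 × 10⁻³⁴ / 3.914 × 10⁻²⁴ = 1.69 × 10⁻¹⁰ m = 169 pm.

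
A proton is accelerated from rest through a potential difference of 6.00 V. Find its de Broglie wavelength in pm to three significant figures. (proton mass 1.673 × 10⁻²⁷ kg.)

KE = eV = 1.602 × 10⁻¹⁹ × 6.000 = 9.612 × 10⁻¹⁹ J.
p = √(2mKE) = √(2 × 1.673 × 10⁻²⁷ × 9.612 × 10⁻¹⁹) = 5.671 × 10⁻²³ kg·m/s.
λ = h/p = 6.626 × 10⁻³⁴ / 5.671 × 10⁻²³ = 1.17 × 10⁻¹¹ m = 11.7 pm.

λ = 11.7 pm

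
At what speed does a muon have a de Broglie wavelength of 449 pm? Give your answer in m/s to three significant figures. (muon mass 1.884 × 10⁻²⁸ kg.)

v = 7830 m/s

p = h/λ = 6.626 × 10⁻³⁴ / 4.490 × 10⁻¹⁰ = 1.476 × 10⁻²⁴ kg·m/s.
v = p/m = 1.476 × 10⁻²⁴ / 1.884 × 10⁻²⁸ = 7.83 × 10³ m/s = 7830 m/s.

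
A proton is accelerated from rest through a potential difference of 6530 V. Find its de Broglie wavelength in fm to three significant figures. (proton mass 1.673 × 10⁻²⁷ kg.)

λ = 354 fm

KE = eV = 1.602 × 10⁻¹⁹ × 6530 = 1.046 × 10⁻¹⁵ J.
p = √(2mKE) = √(2 × 1.673 × 10⁻²⁷ × 1.046 × 10⁻¹⁵) = 1.871 × 10⁻²¹ kg·m/s.
λ = h/p = 6.626 × 10⁻³⁴ / 1.871 × 10⁻²¹ = 3.54 × 10⁻¹³ m = 354 fm.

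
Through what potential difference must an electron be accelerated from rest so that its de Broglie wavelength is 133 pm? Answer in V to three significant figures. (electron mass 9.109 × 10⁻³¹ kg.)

p = h/λ = 6.626 × 10⁻³⁴ / 1.330 × 10⁻¹⁰ = 4.982 × 10⁻²⁴ kg·m/s.
KE = p²/(2m) = 1.362 × 10⁻¹⁷ J.
V = KE/e = 1.362 × 10⁻¹⁷ / (1.602 × 10⁻¹⁹) = 85.0 V.

V = 85.0 V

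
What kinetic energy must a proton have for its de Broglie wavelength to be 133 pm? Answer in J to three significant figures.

KE = 7.42 × 10⁻²¹ J

p = h/λ = 6.626 × 10⁻³⁴ / 1.330 × 10⁻¹⁰ = 4.982 × 10⁻²⁴ kg·m/s.
KE = p²/(2m) = (4.982 × 10⁻²⁴)² / (2 × 1.673 × 10⁻²⁷) = 7.418 × 10⁻²¹ J = 7.42 × 10⁻²¹ J.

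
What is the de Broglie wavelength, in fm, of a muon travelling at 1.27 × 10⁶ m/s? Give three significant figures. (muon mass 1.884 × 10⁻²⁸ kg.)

p = mv = 1.884 × 10⁻²⁸ × 1.27 × 10⁶ = 2.393 × 10⁻²² kg·m/s.
λ = h/p = 6.626 × 10⁻³⁴ / 2.393 × 10⁻²² = 2.77 × 10⁻¹² m = 2770 fm.

λ = 2770 fm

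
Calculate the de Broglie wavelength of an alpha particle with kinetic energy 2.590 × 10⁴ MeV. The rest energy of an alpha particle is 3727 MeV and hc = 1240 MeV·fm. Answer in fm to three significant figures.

Total energy E = KE + m₀c² = 2.590 × 10⁴ + 3727 = 29627 MeV.
(pc)² = E² − (m₀c²)² = (29627)² − (3727)² = 8.639 × 10⁸ MeV², so pc = 2.939 × 10⁴ MeV.
λ = hc/(pc) = 1240 MeV·fm / 2.939 × 10⁴ MeV = 0.0422 fm.

λ = 0.0422 fm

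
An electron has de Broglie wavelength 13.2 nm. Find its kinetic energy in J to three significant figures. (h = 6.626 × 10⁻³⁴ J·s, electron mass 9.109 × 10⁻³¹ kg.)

KE = 1.38 × 10⁻²¹ J

p = h/λ = 6.626 × 10⁻³⁴ / 1.320 × 10⁻⁸ = 5.020 × 10⁻²⁶ kg·m/s.
KE = p²/(2m) = (5.020 × 10⁻²⁶)² / (2 × 9.109 × 10⁻³¹) = 1.383 × 10⁻²¹ J = 1.38 × 10⁻²¹ J.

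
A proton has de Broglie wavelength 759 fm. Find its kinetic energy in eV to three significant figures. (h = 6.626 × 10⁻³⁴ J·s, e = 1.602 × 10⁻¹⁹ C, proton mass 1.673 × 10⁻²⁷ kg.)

p = h/λ = 6.626 × 10⁻³⁴ / 7.590 × 10⁻¹³ = 8.730 × 10⁻²² kg·m/s.
KE = p²/(2m) = (8.730 × 10⁻²²)² / (2 × 1.673 × 10⁻²⁷) = 2.278 × 10⁻¹⁶ J = 1420 eV.

KE = 1420 eV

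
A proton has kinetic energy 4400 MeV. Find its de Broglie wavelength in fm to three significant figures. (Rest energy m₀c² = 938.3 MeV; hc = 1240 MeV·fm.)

λ = 0.236 fm

Total energy E = KE + m₀c² = 4400 + 938.3 = 5338.3 MeV.
(pc)² = E² − (m₀c²)² = (5338.3)² − (938.3)² = 2.762 × 10⁷ MeV², so pc = 5255 MeV.
λ = hc/(pc) = 1240 MeV·fm / 5255 MeV = 0.236 fm.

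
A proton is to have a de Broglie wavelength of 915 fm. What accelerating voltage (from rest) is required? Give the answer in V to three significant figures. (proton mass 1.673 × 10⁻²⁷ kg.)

V = 978 V

p = h/λ = 6.626 × 10⁻³⁴ / 9.150 × 10⁻¹³ = 7.242 × 10⁻²² kg·m/s.
KE = p²/(2m) = 1.567 × 10⁻¹⁶ J.
V = KE/e = 1.567 × 10⁻¹⁶ / (1.602 × 10⁻¹⁹) = 978 V.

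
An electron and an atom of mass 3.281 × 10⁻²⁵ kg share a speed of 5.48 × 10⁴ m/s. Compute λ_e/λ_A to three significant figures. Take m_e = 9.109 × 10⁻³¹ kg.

λ_e/λ_A = 3.60 × 10⁵

At fixed v, p = mv so λ = h/(mv) ∝ 1/m.
λ_e/λ_A = m_A/m_e = 3.281 × 10⁻²⁵/9.109 × 10⁻³¹ = 3.60 × 10⁵.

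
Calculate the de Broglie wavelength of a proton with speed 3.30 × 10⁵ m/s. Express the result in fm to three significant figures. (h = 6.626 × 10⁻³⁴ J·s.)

p = mv = 1.673 × 10⁻²⁷ × 3.30 × 10⁵ = 5.521 × 10⁻²² kg·m/s.
λ = h/p = 6.626 × 10⁻³⁴ / 5.521 × 10⁻²² = 1.20 × 10⁻¹² m = 1200 fm.

λ = 1200 fm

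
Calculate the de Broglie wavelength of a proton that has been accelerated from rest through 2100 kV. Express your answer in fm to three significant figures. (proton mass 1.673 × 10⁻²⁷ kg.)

KE = eV = 1.602 × 10⁻¹⁹ × 2.100 × 10⁶ = 3.364 × 10⁻¹³ J.
p = √(2mKE) = √(2 × 1.673 × 10⁻²⁷ × 3.364 × 10⁻¹³) = 3.355 × 10⁻²⁰ kg·m/s.
λ = h/p = 6.626 × 10⁻³⁴ / 3.355 × 10⁻²⁰ = 1.97 × 10⁻¹⁴ m = 19.7 fm.

λ = 19.7 fm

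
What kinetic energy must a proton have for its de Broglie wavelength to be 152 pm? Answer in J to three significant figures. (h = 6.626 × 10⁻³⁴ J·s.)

p = h/λ = 6.626 × 10⁻³⁴ / 1.520 × 10⁻¹⁰ = 4.359 × 10⁻²⁴ kg·m/s.
KE = p²/(2m) = (4.359 × 10⁻²⁴)² / (2 × 1.673 × 10⁻²⁷) = 5.679 × 10⁻²¹ J = 5.68 × 10⁻²¹ J.

KE = 5.68 × 10⁻²¹ J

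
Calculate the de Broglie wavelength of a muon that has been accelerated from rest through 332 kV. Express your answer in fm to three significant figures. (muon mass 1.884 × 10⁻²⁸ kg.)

λ = 148 fm

KE = eV = 1.602 × 10⁻¹⁹ × 3.320 × 10⁵ = 5.319 × 10⁻¹⁴ J.
p = √(2mKE) = √(2 × 1.884 × 10⁻²⁸ × 5.319 × 10⁻¹⁴) = 4.477 × 10⁻²¹ kg·m/s.
λ = h/p = 6.626 × 10⁻³⁴ / 4.477 × 10⁻²¹ = 1.48 × 10⁻¹³ m = 148 fm.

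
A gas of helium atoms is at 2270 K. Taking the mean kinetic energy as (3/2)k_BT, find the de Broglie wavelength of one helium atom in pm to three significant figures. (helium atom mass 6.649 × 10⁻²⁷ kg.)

KE = (3/2)k_BT = 1.5 × 1.381 × 10⁻²³ × 2270 = 4.702 × 10⁻²⁰ J.
p = √(2mKE) = √(2 × 6.649 × 10⁻²⁷ × 4.702 × 10⁻²⁰) = 2.501 × 10⁻²³ kg·m/s.
λ = h/p = 2.65 × 10⁻¹¹ m = 26.5 pm.

λ = 26.5 pm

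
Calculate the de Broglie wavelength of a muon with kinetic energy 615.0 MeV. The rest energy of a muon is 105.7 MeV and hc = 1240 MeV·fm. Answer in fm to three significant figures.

λ = 1.74 fm

Total energy E = KE + m₀c² = 615.0 + 105.7 = 720.7 MeV.
(pc)² = E² − (m₀c²)² = (720.7)² − (105.7)² = 5.082 × 10⁵ MeV², so pc = 712.9 MeV.
λ = hc/(pc) = 1240 MeV·fm / 712.9 MeV = 1.74 fm.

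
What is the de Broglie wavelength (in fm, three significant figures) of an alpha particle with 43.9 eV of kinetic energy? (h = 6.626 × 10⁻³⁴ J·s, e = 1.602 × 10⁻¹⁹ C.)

KE = 43.9 eV = 7.033 × 10⁻¹⁸ J.
p = √(2mKE) = √(2 × 6.645 × 10⁻²⁷ × 7.033 × 10⁻¹⁸) = 3.057 × 10⁻²² kg·m/s.
λ = h/p = 6.626 × 10⁻³⁴ / 3.057 × 10⁻²² = 2.17 × 10⁻¹² m = 2170 fm.

λ = 2170 fm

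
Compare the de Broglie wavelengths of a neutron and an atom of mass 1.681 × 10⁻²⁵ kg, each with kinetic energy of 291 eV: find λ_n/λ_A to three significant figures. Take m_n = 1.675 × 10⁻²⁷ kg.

At fixed KE, p = √(2mKE) so λ = h/p ∝ 1/√m.
λ_n/λ_A = √(m_A/m_n) = √(1.681 × 10⁻²⁵/1.675 × 10⁻²⁷) = √(100.4) = 10.0.

λ_n/λ_A = 10.0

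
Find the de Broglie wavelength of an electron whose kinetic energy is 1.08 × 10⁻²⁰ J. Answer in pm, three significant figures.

λ = 4720 pm

p = √(2mKE) = √(2 × 9.109 × 10⁻³¹ × 1.080 × 10⁻²⁰) = 1.403 × 10⁻²⁵ kg·m/s.
λ = h/p = 6.626 × 10⁻³⁴ / 1.403 × 10⁻²⁵ = 4.72 × 10⁻⁹ m = 4720 pm.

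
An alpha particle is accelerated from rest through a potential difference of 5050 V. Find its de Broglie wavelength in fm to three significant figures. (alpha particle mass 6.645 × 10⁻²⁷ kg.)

KE = 2eV = 2 × 1.602 × 10⁻¹⁹ × 5050 = 1.618 × 10⁻¹⁵ J.
p = √(2mKE) = √(2 × 6.645 × 10⁻²⁷ × 1.618 × 10⁻¹⁵) = 4.637 × 10⁻²¹ kg·m/s.
λ = h/p = 6.626 × 10⁻³⁴ / 4.637 × 10⁻²¹ = 1.43 × 10⁻¹³ m = 143 fm.

λ = 143 fm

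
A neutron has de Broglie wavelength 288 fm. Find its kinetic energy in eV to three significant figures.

p = h/λ = 6.626 × 10⁻³⁴ / 2.880 × 10⁻¹³ = 2.301 × 10⁻²¹ kg·m/s.
KE = p²/(2m) = (2.301 × 10⁻²¹)² / (2 × 1.675 × 10⁻²⁷) = 1.580 × 10⁻¹⁵ J = 9860 eV.

KE = 9860 eV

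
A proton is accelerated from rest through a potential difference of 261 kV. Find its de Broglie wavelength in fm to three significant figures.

λ = 56.0 fm

KE = eV = 1.602 × 10⁻¹⁹ × 2.610 × 10⁵ = 4.181 × 10⁻¹⁴ J.
p = √(2mKE) = √(2 × 1.673 × 10⁻²⁷ × 4.181 × 10⁻¹⁴) = 1.183 × 10⁻²⁰ kg·m/s.
λ = h/p = 6.626 × 10⁻³⁴ / 1.183 × 10⁻²⁰ = 5.60 × 10⁻¹⁴ m = 56.0 fm.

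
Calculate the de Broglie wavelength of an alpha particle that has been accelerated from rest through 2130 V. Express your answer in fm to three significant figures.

KE = 2eV = 2 × 1.602 × 10⁻¹⁹ × 2130 = 6.825 × 10⁻¹⁶ J.
p = √(2mKE) = √(2 × 6.645 × 10⁻²⁷ × 6.825 × 10⁻¹⁶) = 3.012 × 10⁻²¹ kg·m/s.
λ = h/p = 6.626 × 10⁻³⁴ / 3.012 × 10⁻²¹ = 2.20 × 10⁻¹³ m = 220 fm.

λ = 220 fm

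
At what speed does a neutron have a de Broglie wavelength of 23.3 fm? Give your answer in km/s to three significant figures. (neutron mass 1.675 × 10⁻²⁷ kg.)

v = 1.70 × 10⁴ km/s

p = h/λ = 6.626 × 10⁻³⁴ / 2.330 × 10⁻¹⁴ = 2.844 × 10⁻²⁰ kg·m/s.
v = p/m = 2.844 × 10⁻²⁰ / 1.675 × 10⁻²⁷ = 1.70 × 10⁷ m/s = 1.70 × 10⁴ km/s.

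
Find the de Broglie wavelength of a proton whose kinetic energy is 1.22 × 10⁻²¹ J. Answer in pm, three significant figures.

λ = 328 pm

p = √(2mKE) = √(2 × 1.673 × 10⁻²⁷ × 1.220 × 10⁻²¹) = 2.020 × 10⁻²⁴ kg·m/s.
λ = h/p = 6.626 × 10⁻³⁴ / 2.020 × 10⁻²⁴ = 3.28 × 10⁻¹⁰ m = 328 pm.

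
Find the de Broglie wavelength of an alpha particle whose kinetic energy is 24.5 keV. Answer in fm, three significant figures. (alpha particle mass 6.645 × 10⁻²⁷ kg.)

λ = 91.7 fm

KE = 24.5 keV = 3.925 × 10⁻¹⁵ J.
p = √(2mKE) = √(2 × 6.645 × 10⁻²⁷ × 3.925 × 10⁻¹⁵) = 7.222 × 10⁻²¹ kg·m/s.
λ = h/p = 6.626 × 10⁻³⁴ / 7.222 × 10⁻²¹ = 9.17 × 10⁻¹⁴ m = 91.7 fm.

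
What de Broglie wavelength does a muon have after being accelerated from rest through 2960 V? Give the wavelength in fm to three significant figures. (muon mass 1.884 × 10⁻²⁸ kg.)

λ = 1570 fm

KE = eV = 1.602 × 10⁻¹⁹ × 2960 = 4.742 × 10⁻¹⁶ J.
p = √(2mKE) = √(2 × 1.884 × 10⁻²⁸ × 4.742 × 10⁻¹⁶) = 4.227 × 10⁻²² kg·m/s.
λ = h/p = 6.626 × 10⁻³⁴ / 4.227 × 10⁻²² = 1.57 × 10⁻¹² m = 1570 fm.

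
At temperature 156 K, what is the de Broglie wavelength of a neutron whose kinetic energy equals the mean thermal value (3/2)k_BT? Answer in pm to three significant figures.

KE = (3/2)k_BT = 1.5 × 1.381 × 10⁻²³ × 156 = 3.232 × 10⁻²¹ J.
p = √(2mKE) = √(2 × 1.675 × 10⁻²⁷ × 3.232 × 10⁻²¹) = 3.290 × 10⁻²⁴ kg·m/s.
λ = h/p = 2.01 × 10⁻¹⁰ m = 201 pm.

λ = 201 pm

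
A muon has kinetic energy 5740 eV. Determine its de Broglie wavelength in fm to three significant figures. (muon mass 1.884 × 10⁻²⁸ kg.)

λ = 1130 fm

KE = 5740 eV = 9.195 × 10⁻¹⁶ J.
p = √(2mKE) = √(2 × 1.884 × 10⁻²⁸ × 9.195 × 10⁻¹⁶) = 5.886 × 10⁻²² kg·m/s.
λ = h/p = 6.626 × 10⁻³⁴ / 5.886 × 10⁻²² = 1.13 × 10⁻¹² m = 1130 fm.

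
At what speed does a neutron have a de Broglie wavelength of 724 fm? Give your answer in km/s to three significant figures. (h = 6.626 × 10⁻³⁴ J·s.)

v = 546 km/s

p = h/λ = 6.626 × 10⁻³⁴ / 7.240 × 10⁻¹³ = 9.152 × 10⁻²² kg·m/s.
v = p/m = 9.152 × 10⁻²² / 1.675 × 10⁻²⁷ = 5.46 × 10⁵ m/s = 546 km/s.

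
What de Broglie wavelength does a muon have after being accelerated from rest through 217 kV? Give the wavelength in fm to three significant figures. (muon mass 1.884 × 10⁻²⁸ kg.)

λ = 183 fm

KE = eV = 1.602 × 10⁻¹⁹ × 2.170 × 10⁵ = 3.476 × 10⁻¹⁴ J.
p = √(2mKE) = √(2 × 1.884 × 10⁻²⁸ × 3.476 × 10⁻¹⁴) = 3.619 × 10⁻²¹ kg·m/s.
λ = h/p = 6.626 × 10⁻³⁴ / 3.619 × 10⁻²¹ = 1.83 × 10⁻¹³ m = 183 fm.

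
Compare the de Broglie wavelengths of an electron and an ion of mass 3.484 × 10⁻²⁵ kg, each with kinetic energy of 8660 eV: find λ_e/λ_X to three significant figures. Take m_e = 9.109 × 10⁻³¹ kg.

At fixed KE, p = √(2mKE) so λ = h/p ∝ 1/√m.
λ_e/λ_X = √(m_X/m_e) = √(3.484 × 10⁻²⁵/9.109 × 10⁻³¹) = √(3.825 × 10⁵) = 618.

λ_e/λ_X = 618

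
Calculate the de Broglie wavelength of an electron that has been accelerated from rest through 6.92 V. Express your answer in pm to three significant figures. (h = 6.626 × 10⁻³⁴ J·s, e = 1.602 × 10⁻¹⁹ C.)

λ = 466 pm

KE = eV = 1.602 × 10⁻¹⁹ × 6.920 = 1.109 × 10⁻¹⁸ J.
p = √(2mKE) = √(2 × 9.109 × 10⁻³¹ × 1.109 × 10⁻¹⁸) = 1.421 × 10⁻²⁴ kg·m/s.
λ = h/p = 6.626 × 10⁻³⁴ / 1.421 × 10⁻²⁴ = 4.66 × 10⁻¹⁰ m = 466 pm.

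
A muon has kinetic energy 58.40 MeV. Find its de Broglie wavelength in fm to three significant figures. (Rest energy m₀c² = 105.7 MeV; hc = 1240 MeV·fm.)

Total energy E = KE + m₀c² = 58.40 + 105.7 = 164.10 MeV.
(pc)² = E² − (m₀c²)² = (164.10)² − (105.7)² = 1.576 × 10⁴ MeV², so pc = 125.5 MeV.
λ = hc/(pc) = 1240 MeV·fm / 125.5 MeV = 9.88 fm.

λ = 9.88 fm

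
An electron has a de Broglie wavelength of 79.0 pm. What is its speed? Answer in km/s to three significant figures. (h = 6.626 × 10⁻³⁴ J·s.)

v = 9210 km/s

p = h/λ = 6.626 × 10⁻³⁴ / 7.900 × 10⁻¹¹ = 8.387 × 10⁻²⁴ kg·m/s.
v = p/m = 8.387 × 10⁻²⁴ / 9.109 × 10⁻³¹ = 9.21 × 10⁶ m/s = 9210 km/s.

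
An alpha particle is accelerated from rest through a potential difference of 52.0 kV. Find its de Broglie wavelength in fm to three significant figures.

λ = 44.5 fm

KE = 2eV = 2 × 1.602 × 10⁻¹⁹ × 5.200 × 10⁴ = 1.666 × 10⁻¹⁴ J.
p = √(2mKE) = √(2 × 6.645 × 10⁻²⁷ × 1.666 × 10⁻¹⁴) = 1.488 × 10⁻²⁰ kg·m/s.
λ = h/p = 6.626 × 10⁻³⁴ / 1.488 × 10⁻²⁰ = 4.45 × 10⁻¹⁴ m = 44.5 fm.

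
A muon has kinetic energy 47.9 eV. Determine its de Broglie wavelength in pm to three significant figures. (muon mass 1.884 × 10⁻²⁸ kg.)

λ = 12.3 pm

KE = 47.9 eV = 7.674 × 10⁻¹⁸ J.
p = √(2mKE) = √(2 × 1.884 × 10⁻²⁸ × 7.674 × 10⁻¹⁸) = 5.377 × 10⁻²³ kg·m/s.
λ = h/p = 6.626 × 10⁻³⁴ / 5.377 × 10⁻²³ = 1.23 × 10⁻¹¹ m = 12.3 pm.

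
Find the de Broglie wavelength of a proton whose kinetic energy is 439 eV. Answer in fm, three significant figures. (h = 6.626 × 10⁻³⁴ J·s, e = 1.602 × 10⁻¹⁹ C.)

λ = 1370 fm

KE = 439 eV = 7.033 × 10⁻¹⁷ J.
p = √(2mKE) = √(2 × 1.673 × 10⁻²⁷ × 7.033 × 10⁻¹⁷) = 4.851 × 10⁻²² kg·m/s.
λ = h/p = 6.626 × 10⁻³⁴ / 4.851 × 10⁻²² = 1.37 × 10⁻¹² m = 1370 fm.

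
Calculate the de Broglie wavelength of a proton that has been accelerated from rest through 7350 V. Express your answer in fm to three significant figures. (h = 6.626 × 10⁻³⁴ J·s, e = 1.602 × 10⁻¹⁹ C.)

KE = eV = 1.602 × 10⁻¹⁹ × 7350 = 1.177 × 10⁻¹⁵ J.
p = √(2mKE) = √(2 × 1.673 × 10⁻²⁷ × 1.177 × 10⁻¹⁵) = 1.985 × 10⁻²¹ kg·m/s.
λ = h/p = 6.626 × 10⁻³⁴ / 1.985 × 10⁻²¹ = 3.34 × 10⁻¹³ m = 334 fm.

λ = 334 fm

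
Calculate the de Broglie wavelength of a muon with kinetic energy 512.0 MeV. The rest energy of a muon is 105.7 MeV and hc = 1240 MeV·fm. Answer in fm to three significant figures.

λ = 2.04 fm

Total energy E = KE + m₀c² = 512.0 + 105.7 = 617.7 MeV.
(pc)² = E² − (m₀c²)² = (617.7)² − (105.7)² = 3.704 × 10⁵ MeV², so pc = 608.6 MeV.
λ = hc/(pc) = 1240 MeV·fm / 608.6 MeV = 2.04 fm.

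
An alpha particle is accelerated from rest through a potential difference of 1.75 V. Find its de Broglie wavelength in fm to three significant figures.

KE = 2eV = 2 × 1.602 × 10⁻¹⁹ × 1.750 = 5.607 × 10⁻¹⁹ J.
p = √(2mKE) = √(2 × 6.645 × 10⁻²⁷ × 5.607 × 10⁻¹⁹) = 8.632 × 10⁻²³ kg·m/s.
λ = h/p = 6.626 × 10⁻³⁴ / 8.632 × 10⁻²³ = 7.68 × 10⁻¹² m = 7680 fm.

λ = 7680 fm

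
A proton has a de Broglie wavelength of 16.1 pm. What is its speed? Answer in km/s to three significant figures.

p = h/λ = 6.626 × 10⁻³⁴ / 1.610 × 10⁻¹¹ = 4.116 × 10⁻²³ kg·m/s.
v = p/m = 4.116 × 10⁻²³ / 1.673 × 10⁻²⁷ = 2.46 × 10⁴ m/s = 24.6 km/s.

v = 24.6 km/s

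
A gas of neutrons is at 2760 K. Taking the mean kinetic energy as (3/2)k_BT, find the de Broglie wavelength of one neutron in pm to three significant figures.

KE = (3/2)k_BT = 1.5 × 1.381 × 10⁻²³ × 2760 = 5.717 × 10⁻²⁰ J.
p = √(2mKE) = √(2 × 1.675 × 10⁻²⁷ × 5.717 × 10⁻²⁰) = 1.384 × 10⁻²³ kg·m/s.
λ = h/p = 4.79 × 10⁻¹¹ m = 47.9 pm.

λ = 47.9 pm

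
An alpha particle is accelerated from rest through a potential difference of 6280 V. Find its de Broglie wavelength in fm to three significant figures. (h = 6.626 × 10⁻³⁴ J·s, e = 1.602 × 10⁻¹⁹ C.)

KE = 2eV = 2 × 1.602 × 10⁻¹⁹ × 6280 = 2.012 × 10⁻¹⁵ J.
p = √(2mKE) = √(2 × 6.645 × 10⁻²⁷ × 2.012 × 10⁻¹⁵) = 5.171 × 10⁻²¹ kg·m/s.
λ = h/p = 6.626 × 10⁻³⁴ / 5.171 × 10⁻²¹ = 1.28 × 10⁻¹³ m = 128 fm.

λ = 128 fm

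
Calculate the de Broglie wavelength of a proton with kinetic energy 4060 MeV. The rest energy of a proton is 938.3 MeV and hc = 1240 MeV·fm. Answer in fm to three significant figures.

Total energy E = KE + m₀c² = 4060 + 938.3 = 4998.3 MeV.
(pc)² = E² − (m₀c²)² = (4998.3)² − (938.3)² = 2.410 × 10⁷ MeV², so pc = 4909 MeV.
λ = hc/(pc) = 1240 MeV·fm / 4909 MeV = 0.253 fm.

λ = 0.253 fm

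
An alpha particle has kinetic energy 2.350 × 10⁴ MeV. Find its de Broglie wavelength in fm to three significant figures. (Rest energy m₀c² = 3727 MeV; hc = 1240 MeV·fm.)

Total energy E = KE + m₀c² = 2.350 × 10⁴ + 3727 = 27227 MeV.
(pc)² = E² − (m₀c²)² = (27227)² − (3727)² = 7.274 × 10⁸ MeV², so pc = 2.697 × 10⁴ MeV.
λ = hc/(pc) = 1240 MeV·fm / 2.697 × 10⁴ MeV = 0.0460 fm.

λ = 0.0460 fm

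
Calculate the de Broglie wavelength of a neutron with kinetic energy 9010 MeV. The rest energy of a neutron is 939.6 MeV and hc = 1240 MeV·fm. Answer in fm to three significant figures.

Total energy E = KE + m₀c² = 9010 + 939.6 = 9949.6 MeV.
(pc)² = E² − (m₀c²)² = (9949.6)² − (939.6)² = 9.811 × 10⁷ MeV², so pc = 9905 MeV.
λ = hc/(pc) = 1240 MeV·fm / 9905 MeV = 0.125 fm.

λ = 0.125 fm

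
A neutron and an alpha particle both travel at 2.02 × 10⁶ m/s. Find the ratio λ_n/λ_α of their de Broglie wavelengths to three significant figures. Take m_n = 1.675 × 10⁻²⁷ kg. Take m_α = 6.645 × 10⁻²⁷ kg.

λ_n/λ_α = 3.97

At fixed v, p = mv so λ = h/(mv) ∝ 1/m.
λ_n/λ_α = m_α/m_n = 6.645 × 10⁻²⁷/1.675 × 10⁻²⁷ = 3.97.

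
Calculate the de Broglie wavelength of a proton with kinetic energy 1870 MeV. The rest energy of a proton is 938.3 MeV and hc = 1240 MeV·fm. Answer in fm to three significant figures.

Total energy E = KE + m₀c² = 1870 + 938.3 = 2808.3 MeV.
(pc)² = E² − (m₀c²)² = (2808.3)² − (938.3)² = 7.006 × 10⁶ MeV², so pc = 2647 MeV.
λ = hc/(pc) = 1240 MeV·fm / 2647 MeV = 0.468 fm.

λ = 0.468 fm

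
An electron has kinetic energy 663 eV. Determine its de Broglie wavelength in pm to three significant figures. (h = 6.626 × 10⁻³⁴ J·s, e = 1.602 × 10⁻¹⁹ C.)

λ = 47.6 pm

KE = 663 eV = 1.062 × 10⁻¹⁶ J.
p = √(2mKE) = √(2 × 9.109 × 10⁻³¹ × 1.062 × 10⁻¹⁶) = 1.391 × 10⁻²³ kg·m/s.
λ = h/p = 6.626 × 10⁻³⁴ / 1.391 × 10⁻²³ = 4.76 × 10⁻¹¹ m = 47.6 pm.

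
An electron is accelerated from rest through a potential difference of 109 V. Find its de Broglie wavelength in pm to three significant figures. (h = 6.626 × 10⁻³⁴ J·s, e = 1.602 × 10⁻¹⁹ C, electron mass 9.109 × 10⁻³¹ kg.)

KE = eV = 1.602 × 10⁻¹⁹ × 109.0 = 1.746 × 10⁻¹⁷ J.
p = √(2mKE) = √(2 × 9.109 × 10⁻³¹ × 1.746 × 10⁻¹⁷) = 5.640 × 10⁻²⁴ kg·m/s.
λ = h/p = 6.626 × 10⁻³⁴ / 5.640 × 10⁻²⁴ = 1.17 × 10⁻¹⁰ m = 117 pm.

λ = 117 pm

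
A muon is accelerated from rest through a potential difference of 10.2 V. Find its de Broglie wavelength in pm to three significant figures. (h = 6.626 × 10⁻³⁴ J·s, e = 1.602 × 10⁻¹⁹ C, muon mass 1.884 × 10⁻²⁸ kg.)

λ = 26.7 pm

KE = eV = 1.602 × 10⁻¹⁹ × 10.20 = 1.634 × 10⁻¹⁸ J.
p = √(2mKE) = √(2 × 1.884 × 10⁻²⁸ × 1.634 × 10⁻¹⁸) = 2.481 × 10⁻²³ kg·m/s.
λ = h/p = 6.626 × 10⁻³⁴ / 2.481 × 10⁻²³ = 2.67 × 10⁻¹¹ m = 26.7 pm.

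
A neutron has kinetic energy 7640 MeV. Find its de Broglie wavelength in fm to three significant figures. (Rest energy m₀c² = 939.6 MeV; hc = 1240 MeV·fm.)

λ = 0.145 fm

Total energy E = KE + m₀c² = 7640 + 939.6 = 8579.6 MeV.
(pc)² = E² − (m₀c²)² = (8579.6)² − (939.6)² = 7.273 × 10⁷ MeV², so pc = 8528 MeV.
λ = hc/(pc) = 1240 MeV·fm / 8528 MeV = 0.145 fm.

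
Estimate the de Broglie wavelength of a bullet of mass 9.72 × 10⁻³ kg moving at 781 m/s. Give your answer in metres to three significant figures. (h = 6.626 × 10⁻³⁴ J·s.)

p = mv = 9.72 × 10⁻³ × 781 = 7.591 kg·m/s.
λ = h/p = 6.626 × 10⁻³⁴ / 7.591 = 8.73 × 10⁻³⁵ m.

λ = 8.73 × 10⁻³⁵ m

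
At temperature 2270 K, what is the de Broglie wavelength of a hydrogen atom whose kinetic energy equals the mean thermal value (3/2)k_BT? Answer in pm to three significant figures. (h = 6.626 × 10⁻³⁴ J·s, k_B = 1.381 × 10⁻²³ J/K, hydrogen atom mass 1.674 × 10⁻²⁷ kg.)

KE = (3/2)k_BT = 1.5 × 1.381 × 10⁻²³ × 2270 = 4.702 × 10⁻²⁰ J.
p = √(2mKE) = √(2 × 1.674 × 10⁻²⁷ × 4.702 × 10⁻²⁰) = 1.255 × 10⁻²³ kg·m/s.
λ = h/p = 5.28 × 10⁻¹¹ m = 52.8 pm.

λ = 52.8 pm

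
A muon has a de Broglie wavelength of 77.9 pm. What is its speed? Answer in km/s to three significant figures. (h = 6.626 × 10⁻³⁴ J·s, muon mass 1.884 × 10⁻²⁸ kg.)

p = h/λ = 6.626 × 10⁻³⁴ / 7.790 × 10⁻¹¹ = 8.506 × 10⁻²⁴ kg·m/s.
v = p/m = 8.506 × 10⁻²⁴ / 1.884 × 10⁻²⁸ = 4.51 × 10⁴ m/s = 45.1 km/s.

v = 45.1 km/s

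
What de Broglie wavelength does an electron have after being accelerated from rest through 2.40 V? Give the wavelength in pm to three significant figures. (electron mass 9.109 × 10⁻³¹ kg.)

λ = 792 pm

KE = eV = 1.602 × 10⁻¹⁹ × 2.400 = 3.845 × 10⁻¹⁹ J.
p = √(2mKE) = √(2 × 9.109 × 10⁻³¹ × 3.845 × 10⁻¹⁹) = 8.369 × 10⁻²⁵ kg·m/s.
λ = h/p = 6.626 × 10⁻³⁴ / 8.369 × 10⁻²⁵ = 7.92 × 10⁻¹⁰ m = 792 pm.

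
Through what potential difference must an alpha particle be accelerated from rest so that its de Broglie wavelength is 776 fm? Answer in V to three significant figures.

p = h/λ = 6.626 × 10⁻³⁴ / 7.760 × 10⁻¹³ = 8.539 × 10⁻²² kg·m/s.
KE = p²/(2m) = 5.486 × 10⁻¹⁷ J.
V = KE/2e = 5.486 × 10⁻¹⁷ / (2 × 1.602 × 10⁻¹⁹) = 171 V.

V = 171 V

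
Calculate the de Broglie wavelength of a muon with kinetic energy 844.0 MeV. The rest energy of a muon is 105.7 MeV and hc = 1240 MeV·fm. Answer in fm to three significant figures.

Total energy E = KE + m₀c² = 844.0 + 105.7 = 949.7 MeV.
(pc)² = E² − (m₀c²)² = (949.7)² − (105.7)² = 8.908 × 10⁵ MeV², so pc = 943.8 MeV.
λ = hc/(pc) = 1240 MeV·fm / 943.8 MeV = 1.31 fm.

λ = 1.31 fm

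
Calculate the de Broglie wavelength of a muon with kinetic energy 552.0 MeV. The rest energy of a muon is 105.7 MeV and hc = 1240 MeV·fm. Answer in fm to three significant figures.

λ = 1.91 fm

Total energy E = KE + m₀c² = 552.0 + 105.7 = 657.7 MeV.
(pc)² = E² − (m₀c²)² = (657.7)² − (105.7)² = 4.214 × 10⁵ MeV², so pc = 649.2 MeV.
λ = hc/(pc) = 1240 MeV·fm / 649.2 MeV = 1.91 fm.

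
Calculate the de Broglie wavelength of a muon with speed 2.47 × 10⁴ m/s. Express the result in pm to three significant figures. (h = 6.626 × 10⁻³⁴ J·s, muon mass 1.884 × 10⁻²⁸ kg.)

p = mv = 1.884 × 10⁻²⁸ × 2.47 × 10⁴ = 4.653 × 10⁻²⁴ kg·m/s.
λ = h/p = 6.626 × 10⁻³⁴ / 4.653 × 10⁻²⁴ = 1.42 × 10⁻¹⁰ m = 142 pm.

λ = 142 pm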